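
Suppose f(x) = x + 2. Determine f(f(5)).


9


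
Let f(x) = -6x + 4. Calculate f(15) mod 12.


f(15) = -86
-86 mod 12 = 10

10


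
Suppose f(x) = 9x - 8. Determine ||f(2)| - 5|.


f(2) = 10
|10| = 10
|10 - 5| = 5

5


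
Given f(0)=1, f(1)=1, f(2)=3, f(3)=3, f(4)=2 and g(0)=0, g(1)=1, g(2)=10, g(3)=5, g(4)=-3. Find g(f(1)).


f(1) = 1
g(1) = 1

1


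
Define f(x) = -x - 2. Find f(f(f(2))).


f(2) = -4
f(-4) = 2
f(2) = -4

-4


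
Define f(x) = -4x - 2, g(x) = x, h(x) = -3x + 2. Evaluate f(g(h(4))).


h(4) = -10
g(-10) = -10
f(-10) = 38

38


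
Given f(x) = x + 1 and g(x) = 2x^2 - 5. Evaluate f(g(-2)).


g(-2) = 3
f(3) = 4

4


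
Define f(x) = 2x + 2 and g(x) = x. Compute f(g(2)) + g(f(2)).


f(g(2)) = 6
g(f(2)) = 6
Sum = 12

12


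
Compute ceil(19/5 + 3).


19/5 = 3.8
3.8 + 3 = 6.8
ceil(6.8) = 7

7


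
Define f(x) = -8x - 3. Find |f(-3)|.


21


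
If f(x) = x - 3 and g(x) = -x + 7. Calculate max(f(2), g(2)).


f(2) = -1
g(2) = 5
max = 5

5


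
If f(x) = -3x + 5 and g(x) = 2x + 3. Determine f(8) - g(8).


f(8) = -19
g(8) = 19
Difference = -38

-38


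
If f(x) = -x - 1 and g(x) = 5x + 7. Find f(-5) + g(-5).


f(-5) = 4
g(-5) = -18
Sum = -14

-14


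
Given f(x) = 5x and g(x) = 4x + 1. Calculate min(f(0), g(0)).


f(0) = 0
g(0) = 1
min = 0

0


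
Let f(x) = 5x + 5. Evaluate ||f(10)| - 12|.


f(10) = 55
|55| = 55
|55 - 12| = 43

43


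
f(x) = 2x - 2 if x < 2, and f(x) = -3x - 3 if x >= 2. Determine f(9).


-30


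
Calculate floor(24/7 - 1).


2


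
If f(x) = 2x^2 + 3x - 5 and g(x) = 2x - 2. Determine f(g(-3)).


g(-3) = -8
f(-8) = 2*(-8)^2 + 3*(-8) - 5 = 99

99


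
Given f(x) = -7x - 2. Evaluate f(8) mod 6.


f(8) = -58
-58 mod 6 = 2

2


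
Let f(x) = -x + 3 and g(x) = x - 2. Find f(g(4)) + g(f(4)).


f(g(4)) = 1
g(f(4)) = -3
Sum = -2

-2


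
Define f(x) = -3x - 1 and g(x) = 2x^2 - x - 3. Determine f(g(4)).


g(4) = 25
f(25) = -76

-76


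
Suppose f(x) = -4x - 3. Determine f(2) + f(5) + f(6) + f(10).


f(2) = -11
f(5) = -23
f(6) = -27
f(10) = -43
Sum = -104

-104


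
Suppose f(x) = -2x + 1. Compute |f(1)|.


1


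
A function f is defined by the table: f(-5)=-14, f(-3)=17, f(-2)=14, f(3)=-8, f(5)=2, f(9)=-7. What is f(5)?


Reading from the table at x = 5

2


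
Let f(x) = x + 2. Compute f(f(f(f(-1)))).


f(-1) = 1
f(1) = 3
f(3) = 5
f(5) = 7

7


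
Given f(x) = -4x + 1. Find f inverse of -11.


Solve -4x + 1 = -11
x = (-11 - 1) / (-4) = 3

3


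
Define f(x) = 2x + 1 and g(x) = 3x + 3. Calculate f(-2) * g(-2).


f(-2) = -3
g(-2) = -3
Product = 9

9


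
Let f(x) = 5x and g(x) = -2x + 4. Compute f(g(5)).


-30


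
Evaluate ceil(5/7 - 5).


5/7 = 0.7143
0.7143 - 5 = -4.2857
ceil(-4.2857) = -4

-4


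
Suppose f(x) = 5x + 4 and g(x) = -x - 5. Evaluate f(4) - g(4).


f(4) = 24
g(4) = -9
Difference = 33

33


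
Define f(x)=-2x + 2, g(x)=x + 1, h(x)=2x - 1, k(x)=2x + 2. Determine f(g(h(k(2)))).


k(2) = 6
h(6) = 11
g(11) = 12
f(12) = -22

-22


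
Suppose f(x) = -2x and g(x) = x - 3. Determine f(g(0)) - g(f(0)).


f(g(0)) = 6
g(f(0)) = -3
Difference = 9

9


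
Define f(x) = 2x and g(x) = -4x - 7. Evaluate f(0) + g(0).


f(0) = 0
g(0) = -7
Sum = -7

-7


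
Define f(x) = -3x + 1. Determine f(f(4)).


f(4) = -11
f(-11) = 34

34


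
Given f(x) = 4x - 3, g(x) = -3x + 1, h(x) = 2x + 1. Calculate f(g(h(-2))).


h(-2) = -3
g(-3) = 10
f(10) = 37

37


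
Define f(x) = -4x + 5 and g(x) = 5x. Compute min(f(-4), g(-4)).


f(-4) = 21
g(-4) = -20
min = -20

-20


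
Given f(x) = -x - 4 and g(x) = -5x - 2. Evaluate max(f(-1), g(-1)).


f(-1) = -3
g(-1) = 3
max = 3

3


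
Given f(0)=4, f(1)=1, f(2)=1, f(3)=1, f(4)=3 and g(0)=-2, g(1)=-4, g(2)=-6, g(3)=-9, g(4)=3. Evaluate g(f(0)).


f(0) = 4
g(4) = 3

3


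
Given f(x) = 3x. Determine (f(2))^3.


f(2) = 6
(6)^3 = 216

216


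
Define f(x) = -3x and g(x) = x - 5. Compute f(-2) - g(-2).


f(-2) = 6
g(-2) = -7
Difference = 13

13


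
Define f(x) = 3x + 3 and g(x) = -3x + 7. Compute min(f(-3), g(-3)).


f(-3) = -6
g(-3) = 16
min = -6

-6


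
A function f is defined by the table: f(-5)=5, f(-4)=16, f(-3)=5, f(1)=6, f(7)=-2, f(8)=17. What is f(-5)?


Reading from the table at x = -5

5


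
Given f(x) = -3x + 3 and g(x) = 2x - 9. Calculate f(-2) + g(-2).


f(-2) = 9
g(-2) = -13
Sum = -4

-4


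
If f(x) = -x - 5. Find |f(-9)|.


f(-9) = 4
|4| = 4

4


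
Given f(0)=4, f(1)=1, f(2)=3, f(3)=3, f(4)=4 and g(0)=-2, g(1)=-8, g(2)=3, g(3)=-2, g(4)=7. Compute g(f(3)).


f(3) = 3
g(3) = -2

-2


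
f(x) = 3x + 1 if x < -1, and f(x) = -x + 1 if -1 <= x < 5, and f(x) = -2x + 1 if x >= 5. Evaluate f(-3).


-3 satisfies x < -1
f(-3) = -8

-8


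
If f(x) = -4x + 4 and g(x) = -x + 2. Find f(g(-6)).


g(-6) = 8
f(8) = -28

-28


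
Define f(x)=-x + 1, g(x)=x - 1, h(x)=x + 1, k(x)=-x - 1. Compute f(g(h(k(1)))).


k(1) = -2
h(-2) = -1
g(-1) = -2
f(-2) = 3

3


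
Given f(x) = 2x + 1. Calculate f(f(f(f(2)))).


47


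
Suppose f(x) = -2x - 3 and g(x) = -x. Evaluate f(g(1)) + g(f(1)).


f(g(1)) = -1
g(f(1)) = 5
Sum = 4

4


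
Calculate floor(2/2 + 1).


2


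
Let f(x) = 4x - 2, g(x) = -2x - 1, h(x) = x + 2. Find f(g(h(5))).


h(5) = 7
g(7) = -15
f(-15) = -62

-62


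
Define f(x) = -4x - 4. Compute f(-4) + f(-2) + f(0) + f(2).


f(-4) = 12
f(-2) = 4
f(0) = -4
f(2) = -12
Sum = 0

0


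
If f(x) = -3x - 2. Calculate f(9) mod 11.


f(9) = -29
-29 mod 11 = 4

4


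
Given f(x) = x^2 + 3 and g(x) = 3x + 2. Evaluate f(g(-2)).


g(-2) = -4
f(-4) = 1*(-4)^2 + 3 = 19

19


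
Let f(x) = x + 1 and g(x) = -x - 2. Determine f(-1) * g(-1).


f(-1) = 0
g(-1) = -1
Product = 0

0


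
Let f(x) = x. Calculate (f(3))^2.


f(3) = 3
(3)^2 = 9

9


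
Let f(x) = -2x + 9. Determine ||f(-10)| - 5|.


24


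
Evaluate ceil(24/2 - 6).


6


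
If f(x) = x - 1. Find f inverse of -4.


Solve x - 1 = -4
x = (-4 + 1) / 1 = -3

-3


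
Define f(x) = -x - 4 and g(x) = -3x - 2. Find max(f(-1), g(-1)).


f(-1) = -3
g(-1) = 1
max = 1

1


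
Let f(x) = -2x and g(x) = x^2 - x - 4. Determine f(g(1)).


g(1) = -4
f(-4) = 8

8


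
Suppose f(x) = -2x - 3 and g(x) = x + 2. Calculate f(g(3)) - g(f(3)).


f(g(3)) = -13
g(f(3)) = -7
Difference = -6

-6


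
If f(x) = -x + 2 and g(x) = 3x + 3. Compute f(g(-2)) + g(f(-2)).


f(g(-2)) = 5
g(f(-2)) = 15
Sum = 20

20


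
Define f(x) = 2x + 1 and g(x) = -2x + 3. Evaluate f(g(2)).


g(2) = -1
f(-1) = -1

-1


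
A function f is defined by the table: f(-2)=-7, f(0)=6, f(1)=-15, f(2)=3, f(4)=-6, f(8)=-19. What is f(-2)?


Reading from the table at x = -2

-7


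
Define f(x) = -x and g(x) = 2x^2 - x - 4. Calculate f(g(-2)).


g(-2) = 6
f(6) = -6

-6


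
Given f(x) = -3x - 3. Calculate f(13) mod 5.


f(13) = -42
-42 mod 5 = 3

3


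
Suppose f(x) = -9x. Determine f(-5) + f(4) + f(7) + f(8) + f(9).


f(-5) = 45
f(4) = -36
f(7) = -63
f(8) = -72
f(9) = -81
Sum = -207

-207


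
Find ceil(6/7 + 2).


3


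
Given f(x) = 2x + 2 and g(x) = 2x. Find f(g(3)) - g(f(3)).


f(g(3)) = 14
g(f(3)) = 16
Difference = -2

-2


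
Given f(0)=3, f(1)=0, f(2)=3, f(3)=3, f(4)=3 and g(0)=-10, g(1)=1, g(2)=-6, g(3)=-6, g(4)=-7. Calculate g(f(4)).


f(4) = 3
g(3) = -6

-6


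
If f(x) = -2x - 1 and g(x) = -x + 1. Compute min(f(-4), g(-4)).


f(-4) = 7
g(-4) = 5
min = 5

5


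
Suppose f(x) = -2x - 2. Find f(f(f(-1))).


f(-1) = 0
f(0) = -2
f(-2) = 2

2


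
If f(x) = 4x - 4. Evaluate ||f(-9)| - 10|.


30


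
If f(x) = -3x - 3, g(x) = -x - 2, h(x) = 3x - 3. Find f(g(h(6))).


48


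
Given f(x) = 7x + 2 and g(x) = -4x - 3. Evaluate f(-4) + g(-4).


-13


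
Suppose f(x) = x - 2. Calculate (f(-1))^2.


9


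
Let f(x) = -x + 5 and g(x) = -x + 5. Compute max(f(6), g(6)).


-1


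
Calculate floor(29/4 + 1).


8


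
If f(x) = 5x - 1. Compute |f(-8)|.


f(-8) = -41
|-41| = 41

41


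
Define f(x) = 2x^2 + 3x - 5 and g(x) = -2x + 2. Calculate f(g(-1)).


g(-1) = 4
f(4) = 2*(4)^2 + 3*(4) - 5 = 39

39


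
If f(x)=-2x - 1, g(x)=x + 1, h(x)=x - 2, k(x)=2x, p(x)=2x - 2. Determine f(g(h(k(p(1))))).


p(1) = 0
k(0) = 0
h(0) = -2
g(-2) = -1
f(-1) = 1

1


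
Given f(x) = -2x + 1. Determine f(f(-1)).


-5


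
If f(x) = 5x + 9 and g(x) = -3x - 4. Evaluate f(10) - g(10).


f(10) = 59
g(10) = -34
Difference = 93

93


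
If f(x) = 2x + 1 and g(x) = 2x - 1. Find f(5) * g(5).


f(5) = 11
g(5) = 9
Product = 99

99


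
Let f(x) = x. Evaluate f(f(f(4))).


f(4) = 4
f(4) = 4
f(4) = 4

4


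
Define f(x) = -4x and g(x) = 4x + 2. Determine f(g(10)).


g(10) = 42
f(42) = -168

-168


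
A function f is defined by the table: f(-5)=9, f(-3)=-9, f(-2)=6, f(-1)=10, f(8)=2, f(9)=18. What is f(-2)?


Reading from the table at x = -2

6


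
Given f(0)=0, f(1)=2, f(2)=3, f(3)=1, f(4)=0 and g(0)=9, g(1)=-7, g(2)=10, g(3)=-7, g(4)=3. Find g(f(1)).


f(1) = 2
g(2) = 10

10


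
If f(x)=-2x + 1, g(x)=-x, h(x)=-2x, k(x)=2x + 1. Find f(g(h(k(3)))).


k(3) = 7
h(7) = -14
g(-14) = 14
f(14) = -27

-27


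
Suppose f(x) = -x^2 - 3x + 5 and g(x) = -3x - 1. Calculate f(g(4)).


g(4) = -13
f(-13) = (-1)*(-13)^2 - 3*(-13) + 5 = -125

-125


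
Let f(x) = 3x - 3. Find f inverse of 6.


Solve 3x - 3 = 6
x = (6 + 3) / 3 = 3

3


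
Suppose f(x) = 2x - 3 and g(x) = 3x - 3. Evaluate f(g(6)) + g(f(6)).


51


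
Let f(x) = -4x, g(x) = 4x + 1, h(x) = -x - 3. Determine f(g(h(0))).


h(0) = -3
g(-3) = -11
f(-11) = 44

44


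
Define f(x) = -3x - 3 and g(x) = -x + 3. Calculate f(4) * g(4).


f(4) = -15
g(4) = -1
Product = 15

15


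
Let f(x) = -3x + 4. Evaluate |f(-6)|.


f(-6) = 22
|22| = 22

22


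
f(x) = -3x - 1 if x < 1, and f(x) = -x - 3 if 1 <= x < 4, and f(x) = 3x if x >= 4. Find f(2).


2 satisfies 1 <= x < 4
f(2) = -5

-5


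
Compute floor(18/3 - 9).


18/3 = 6
6 - 9 = -3
floor(-3) = -3

-3


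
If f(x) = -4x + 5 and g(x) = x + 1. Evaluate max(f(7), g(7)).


8


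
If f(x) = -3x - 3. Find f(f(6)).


f(6) = -21
f(-21) = 60

60


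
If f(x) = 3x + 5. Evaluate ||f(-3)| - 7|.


3


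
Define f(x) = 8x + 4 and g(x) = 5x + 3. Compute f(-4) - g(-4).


f(-4) = -28
g(-4) = -17
Difference = -11

-11


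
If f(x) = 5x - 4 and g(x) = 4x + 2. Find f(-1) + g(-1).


f(-1) = -9
g(-1) = -2
Sum = -11

-11


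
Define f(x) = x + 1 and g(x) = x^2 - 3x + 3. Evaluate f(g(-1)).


g(-1) = 7
f(7) = 8

8


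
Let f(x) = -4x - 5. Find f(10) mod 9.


f(10) = -45
-45 mod 9 = 0

0


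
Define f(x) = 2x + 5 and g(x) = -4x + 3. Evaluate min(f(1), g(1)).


f(1) = 7
g(1) = -1
min = -1

-1


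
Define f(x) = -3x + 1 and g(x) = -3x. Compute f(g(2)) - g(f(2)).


f(g(2)) = 19
g(f(2)) = 15
Difference = 4

4


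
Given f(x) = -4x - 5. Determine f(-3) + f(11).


f(-3) = 7
f(11) = -49
Sum = -42

-42


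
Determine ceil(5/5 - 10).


5/5 = 1
1 - 10 = -9
ceil(-9) = -9

-9


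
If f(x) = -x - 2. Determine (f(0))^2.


f(0) = -2
(-2)^2 = 4

4


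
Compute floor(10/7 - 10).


10/7 = 1.4286
1.4286 - 10 = -8.5714
floor(-8.5714) = -9

-9


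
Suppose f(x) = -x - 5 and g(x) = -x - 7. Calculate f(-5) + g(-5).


f(-5) = 0
g(-5) = -2
Sum = -2

-2


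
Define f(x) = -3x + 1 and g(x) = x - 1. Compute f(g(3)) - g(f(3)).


f(g(3)) = -5
g(f(3)) = -9
Difference = 4

4


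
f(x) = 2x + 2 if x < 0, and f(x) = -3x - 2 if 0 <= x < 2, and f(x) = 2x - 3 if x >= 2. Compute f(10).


17


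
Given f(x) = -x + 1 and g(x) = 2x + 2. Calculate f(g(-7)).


g(-7) = -12
f(-12) = 13

13


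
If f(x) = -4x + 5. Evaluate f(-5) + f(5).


f(-5) = 25
f(5) = -15
Sum = 10

10


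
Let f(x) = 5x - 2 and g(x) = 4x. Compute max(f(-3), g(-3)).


-12


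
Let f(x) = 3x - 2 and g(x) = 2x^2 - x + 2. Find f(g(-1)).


13


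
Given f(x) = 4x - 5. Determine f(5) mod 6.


f(5) = 15
15 mod 6 = 3

3


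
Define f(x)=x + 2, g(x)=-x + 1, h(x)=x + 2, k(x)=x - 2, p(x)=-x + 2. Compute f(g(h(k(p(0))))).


p(0) = 2
k(2) = 0
h(0) = 2
g(2) = -1
f(-1) = 1

1


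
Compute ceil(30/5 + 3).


30/5 = 6
6 + 3 = 9
ceil(9) = 9

9


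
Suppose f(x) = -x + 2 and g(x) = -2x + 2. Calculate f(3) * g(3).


4


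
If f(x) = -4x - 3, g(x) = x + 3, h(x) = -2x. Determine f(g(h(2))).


h(2) = -4
g(-4) = -1
f(-1) = 1

1


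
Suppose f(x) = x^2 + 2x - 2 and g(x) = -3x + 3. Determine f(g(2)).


g(2) = -3
f(-3) = 1*(-3)^2 + 2*(-3) - 2 = 1

1


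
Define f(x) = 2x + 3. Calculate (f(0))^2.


9


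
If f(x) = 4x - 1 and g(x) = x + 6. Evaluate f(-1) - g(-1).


f(-1) = -5
g(-1) = 5
Difference = -10

-10


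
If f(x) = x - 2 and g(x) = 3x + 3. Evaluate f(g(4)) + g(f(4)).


f(g(4)) = 13
g(f(4)) = 9
Sum = 22

22


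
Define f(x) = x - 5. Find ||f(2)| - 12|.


f(2) = -3
|-3| = 3
|3 - 12| = 9

9


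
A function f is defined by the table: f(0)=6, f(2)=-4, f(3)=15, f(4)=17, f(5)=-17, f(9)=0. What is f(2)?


Reading from the table at x = 2

-4


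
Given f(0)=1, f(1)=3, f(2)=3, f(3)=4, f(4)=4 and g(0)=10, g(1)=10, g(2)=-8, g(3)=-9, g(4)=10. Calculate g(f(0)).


10


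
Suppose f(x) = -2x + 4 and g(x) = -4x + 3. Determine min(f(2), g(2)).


-5


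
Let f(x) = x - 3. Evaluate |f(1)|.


f(1) = -2
|-2| = 2

2


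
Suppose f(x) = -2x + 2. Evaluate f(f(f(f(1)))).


f(1) = 0
f(0) = 2
f(2) = -2
f(-2) = 6

6


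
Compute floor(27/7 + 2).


27/7 = 3.8571
3.8571 + 2 = 5.8571
floor(5.8571) = 5

5


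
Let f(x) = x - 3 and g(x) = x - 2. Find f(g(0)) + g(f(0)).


f(g(0)) = -5
g(f(0)) = -5
Sum = -10

-10


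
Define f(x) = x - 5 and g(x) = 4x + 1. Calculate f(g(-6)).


g(-6) = -23
f(-23) = -28

-28


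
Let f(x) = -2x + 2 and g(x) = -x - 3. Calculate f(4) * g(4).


f(4) = -6
g(4) = -7
Product = 42

42


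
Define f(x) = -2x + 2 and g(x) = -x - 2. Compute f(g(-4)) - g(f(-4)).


f(g(-4)) = -2
g(f(-4)) = -12
Difference = 10

10


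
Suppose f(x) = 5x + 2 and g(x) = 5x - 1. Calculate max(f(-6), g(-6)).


f(-6) = -28
g(-6) = -31
max = -28

-28


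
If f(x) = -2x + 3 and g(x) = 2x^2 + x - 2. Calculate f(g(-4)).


g(-4) = 26
f(26) = -49

-49


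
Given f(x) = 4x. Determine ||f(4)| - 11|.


f(4) = 16
|16| = 16
|16 - 11| = 5

5


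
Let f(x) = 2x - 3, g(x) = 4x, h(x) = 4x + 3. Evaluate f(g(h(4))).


h(4) = 19
g(19) = 76
f(76) = 149

149


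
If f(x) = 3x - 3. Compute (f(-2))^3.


-729


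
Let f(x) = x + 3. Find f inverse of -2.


Solve x + 3 = -2
x = (-2 - 3) / 1 = -5

-5


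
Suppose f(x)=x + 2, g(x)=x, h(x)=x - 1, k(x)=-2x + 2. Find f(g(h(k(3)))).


-3


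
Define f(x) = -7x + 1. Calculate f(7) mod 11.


f(7) = -48
-48 mod 11 = 7

7


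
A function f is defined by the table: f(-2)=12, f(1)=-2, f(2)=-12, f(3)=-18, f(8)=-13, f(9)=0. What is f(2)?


Reading from the table at x = 2

-12


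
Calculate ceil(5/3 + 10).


5/3 = 1.6667
1.6667 + 10 = 11.6667
ceil(11.6667) = 12

12


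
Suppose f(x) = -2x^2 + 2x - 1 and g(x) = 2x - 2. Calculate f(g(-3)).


g(-3) = -8
f(-8) = (-2)*(-8)^2 + 2*(-8) - 1 = -145

-145


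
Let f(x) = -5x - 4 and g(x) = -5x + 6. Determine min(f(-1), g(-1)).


1


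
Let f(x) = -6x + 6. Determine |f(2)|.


f(2) = -6
|-6| = 6

6


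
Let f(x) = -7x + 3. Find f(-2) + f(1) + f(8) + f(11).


-114


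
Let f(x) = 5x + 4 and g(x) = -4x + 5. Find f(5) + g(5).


14


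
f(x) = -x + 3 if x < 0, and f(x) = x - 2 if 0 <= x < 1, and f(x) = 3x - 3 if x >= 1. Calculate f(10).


10 satisfies x >= 1
f(10) = 27

27


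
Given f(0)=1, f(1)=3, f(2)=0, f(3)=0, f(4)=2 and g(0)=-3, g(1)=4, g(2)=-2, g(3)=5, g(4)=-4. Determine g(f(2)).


f(2) = 0
g(0) = -3

-3


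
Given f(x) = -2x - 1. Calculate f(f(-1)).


f(-1) = 1
f(1) = -3

-3


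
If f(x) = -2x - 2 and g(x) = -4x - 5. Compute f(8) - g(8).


19


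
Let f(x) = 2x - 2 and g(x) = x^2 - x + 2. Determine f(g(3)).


g(3) = 8
f(8) = 14

14


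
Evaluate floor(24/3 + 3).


24/3 = 8
8 + 3 = 11
floor(11) = 11

11


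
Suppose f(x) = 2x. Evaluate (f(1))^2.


f(1) = 2
(2)^2 = 4

4


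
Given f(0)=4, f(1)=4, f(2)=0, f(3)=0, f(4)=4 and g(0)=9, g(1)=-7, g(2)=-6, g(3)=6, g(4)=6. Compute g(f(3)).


9


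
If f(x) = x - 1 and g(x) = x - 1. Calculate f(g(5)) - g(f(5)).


f(g(5)) = 3
g(f(5)) = 3
Difference = 0

0


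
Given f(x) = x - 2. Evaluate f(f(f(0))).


f(0) = -2
f(-2) = -4
f(-4) = -6

-6


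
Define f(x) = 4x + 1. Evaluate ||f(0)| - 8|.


f(0) = 1
|1| = 1
|1 - 8| = 7

7


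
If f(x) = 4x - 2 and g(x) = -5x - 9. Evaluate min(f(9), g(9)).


-54


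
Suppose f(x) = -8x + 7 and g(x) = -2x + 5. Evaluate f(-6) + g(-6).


f(-6) = 55
g(-6) = 17
Sum = 72

72


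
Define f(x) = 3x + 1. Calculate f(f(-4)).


f(-4) = -11
f(-11) = -32

-32


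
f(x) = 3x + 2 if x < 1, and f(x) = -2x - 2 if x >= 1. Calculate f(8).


8 satisfies x >= 1
f(8) = -18

-18


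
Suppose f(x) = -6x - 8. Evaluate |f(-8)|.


f(-8) = 40
|40| = 40

40


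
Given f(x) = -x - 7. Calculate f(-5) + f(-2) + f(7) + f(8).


f(-5) = -2
f(-2) = -5
f(7) = -14
f(8) = -15
Sum = -36

-36


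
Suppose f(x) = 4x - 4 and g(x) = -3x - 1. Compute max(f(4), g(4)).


f(4) = 12
g(4) = -13
max = 12

12


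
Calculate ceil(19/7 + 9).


19/7 = 2.7143
2.7143 + 9 = 11.7143
ceil(11.7143) = 12

12


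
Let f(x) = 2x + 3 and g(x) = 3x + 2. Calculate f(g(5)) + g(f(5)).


f(g(5)) = 37
g(f(5)) = 41
Sum = 78

78


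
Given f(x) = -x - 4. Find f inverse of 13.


Solve -x - 4 = 13
x = (13 + 4) / (-1) = -17

-17


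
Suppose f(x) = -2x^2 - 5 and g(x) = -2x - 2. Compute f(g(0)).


g(0) = -2
f(-2) = (-2)*(-2)^2 - 5 = -13

-13


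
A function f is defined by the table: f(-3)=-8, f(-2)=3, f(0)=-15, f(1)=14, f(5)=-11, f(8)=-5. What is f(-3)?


Reading from the table at x = -3

-8


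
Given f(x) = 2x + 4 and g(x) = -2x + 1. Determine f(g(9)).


g(9) = -17
f(-17) = -30

-30


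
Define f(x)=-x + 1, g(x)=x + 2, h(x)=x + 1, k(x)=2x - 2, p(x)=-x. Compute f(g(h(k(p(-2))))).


p(-2) = 2
k(2) = 2
h(2) = 3
g(3) = 5
f(5) = -4

-4


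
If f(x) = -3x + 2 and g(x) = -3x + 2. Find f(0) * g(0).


f(0) = 2
g(0) = 2
Product = 4

4


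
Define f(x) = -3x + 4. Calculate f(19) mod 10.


f(19) = -53
-53 mod 10 = 7

7


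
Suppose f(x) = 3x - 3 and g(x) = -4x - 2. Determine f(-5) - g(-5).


-36


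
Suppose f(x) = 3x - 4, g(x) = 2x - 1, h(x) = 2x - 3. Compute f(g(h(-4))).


-73


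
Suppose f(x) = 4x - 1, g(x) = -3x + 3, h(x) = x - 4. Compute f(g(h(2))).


35


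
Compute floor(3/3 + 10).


11


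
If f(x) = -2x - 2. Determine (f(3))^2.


f(3) = -8
(-8)^2 = 64

64


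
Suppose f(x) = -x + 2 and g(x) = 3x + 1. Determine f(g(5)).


g(5) = 16
f(16) = -14

-14


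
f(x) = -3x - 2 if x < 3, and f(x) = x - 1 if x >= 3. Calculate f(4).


4 satisfies x >= 3
f(4) = 3

3


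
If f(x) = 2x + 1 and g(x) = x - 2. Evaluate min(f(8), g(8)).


f(8) = 17
g(8) = 6
min = 6

6


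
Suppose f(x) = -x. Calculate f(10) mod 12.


f(10) = -10
-10 mod 12 = 2

2


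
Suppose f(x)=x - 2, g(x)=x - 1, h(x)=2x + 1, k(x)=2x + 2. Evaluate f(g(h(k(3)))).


k(3) = 8
h(8) = 17
g(17) = 16
f(16) = 14

14


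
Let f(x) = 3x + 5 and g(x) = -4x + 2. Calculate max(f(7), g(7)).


f(7) = 26
g(7) = -26
max = 26

26


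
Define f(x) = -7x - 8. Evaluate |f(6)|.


50


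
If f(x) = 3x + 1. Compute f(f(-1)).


-5


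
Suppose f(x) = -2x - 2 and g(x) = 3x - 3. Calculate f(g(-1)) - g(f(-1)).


13


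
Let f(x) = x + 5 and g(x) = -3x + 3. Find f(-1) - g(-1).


-2


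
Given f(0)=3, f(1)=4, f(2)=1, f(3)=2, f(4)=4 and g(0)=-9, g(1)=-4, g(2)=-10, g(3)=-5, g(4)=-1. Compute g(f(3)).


f(3) = 2
g(2) = -10

-10


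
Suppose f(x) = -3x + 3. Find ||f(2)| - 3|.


f(2) = -3
|-3| = 3
|3 - 3| = 0

0


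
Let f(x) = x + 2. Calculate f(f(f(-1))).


5


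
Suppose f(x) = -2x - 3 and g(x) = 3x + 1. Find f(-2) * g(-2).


f(-2) = 1
g(-2) = -5
Product = -5

-5


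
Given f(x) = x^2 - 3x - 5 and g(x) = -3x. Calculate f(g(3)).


g(3) = -9
f(-9) = 1*(-9)^2 - 3*(-9) - 5 = 103

103


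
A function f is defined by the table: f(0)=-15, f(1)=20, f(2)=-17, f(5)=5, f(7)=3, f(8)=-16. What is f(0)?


Reading from the table at x = 0

-15


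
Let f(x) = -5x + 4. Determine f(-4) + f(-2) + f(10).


f(-4) = 24
f(-2) = 14
f(10) = -46
Sum = -8

-8


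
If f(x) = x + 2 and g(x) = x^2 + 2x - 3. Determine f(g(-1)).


g(-1) = -4
f(-4) = -2

-2


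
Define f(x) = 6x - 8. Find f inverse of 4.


Solve 6x - 8 = 4
x = (4 + 8) / 6 = 2

2


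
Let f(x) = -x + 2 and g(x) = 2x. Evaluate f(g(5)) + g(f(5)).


f(g(5)) = -8
g(f(5)) = -6
Sum = -14

-14


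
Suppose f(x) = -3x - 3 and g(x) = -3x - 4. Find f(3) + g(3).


f(3) = -12
g(3) = -13
Sum = -25

-25


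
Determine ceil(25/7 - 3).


25/7 = 3.5714
3.5714 - 3 = 0.5714
ceil(0.5714) = 1

1


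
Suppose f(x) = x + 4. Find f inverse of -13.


Solve x + 4 = -13
x = (-13 - 4) / 1 = -17

-17


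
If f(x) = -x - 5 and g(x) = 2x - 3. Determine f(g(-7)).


g(-7) = -17
f(-17) = 12

12


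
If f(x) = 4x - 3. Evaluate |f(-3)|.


f(-3) = -15
|-15| = 15

15


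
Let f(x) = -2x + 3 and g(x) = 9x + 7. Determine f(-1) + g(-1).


f(-1) = 5
g(-1) = -2
Sum = 3

3


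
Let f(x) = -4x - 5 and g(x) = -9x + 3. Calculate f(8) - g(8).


f(8) = -37
g(8) = -69
Difference = 32

32


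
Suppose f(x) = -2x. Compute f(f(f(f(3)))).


f(3) = -6
f(-6) = 12
f(12) = -24
f(-24) = 48

48


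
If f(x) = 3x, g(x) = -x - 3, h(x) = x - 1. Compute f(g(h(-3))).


h(-3) = -4
g(-4) = 1
f(1) = 3

3


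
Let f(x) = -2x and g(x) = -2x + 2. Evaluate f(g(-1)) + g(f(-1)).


f(g(-1)) = -8
g(f(-1)) = -2
Sum = -10

-10


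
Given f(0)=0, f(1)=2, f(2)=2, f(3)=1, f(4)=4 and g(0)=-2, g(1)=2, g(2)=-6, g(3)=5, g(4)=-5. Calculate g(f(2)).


f(2) = 2
g(2) = -6

-6


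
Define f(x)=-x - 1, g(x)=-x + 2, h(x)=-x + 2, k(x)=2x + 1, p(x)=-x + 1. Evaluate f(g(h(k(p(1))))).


p(1) = 0
k(0) = 1
h(1) = 1
g(1) = 1
f(1) = -2

-2


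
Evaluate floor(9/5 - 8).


9/5 = 1.8
1.8 - 8 = -6.2
floor(-6.2) = -7

-7


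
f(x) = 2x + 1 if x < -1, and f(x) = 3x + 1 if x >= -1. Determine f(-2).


-2 satisfies x < -1
f(-2) = -3

-3


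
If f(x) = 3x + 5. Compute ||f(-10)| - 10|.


f(-10) = -25
|-25| = 25
|25 - 10| = 15

15


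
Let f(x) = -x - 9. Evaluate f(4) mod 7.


1


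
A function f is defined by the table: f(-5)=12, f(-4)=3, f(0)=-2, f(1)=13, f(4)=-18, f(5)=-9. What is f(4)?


Reading from the table at x = 4

-18


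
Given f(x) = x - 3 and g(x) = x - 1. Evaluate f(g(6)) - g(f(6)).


f(g(6)) = 2
g(f(6)) = 2
Difference = 0

0


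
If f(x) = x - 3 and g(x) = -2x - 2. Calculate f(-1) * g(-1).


f(-1) = -4
g(-1) = 0
Product = 0

0


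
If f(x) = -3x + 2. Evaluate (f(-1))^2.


f(-1) = 5
(5)^2 = 25

25


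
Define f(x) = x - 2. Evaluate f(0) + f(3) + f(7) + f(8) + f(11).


f(0) = -2
f(3) = 1
f(7) = 5
f(8) = 6
f(11) = 9
Sum = 19

19


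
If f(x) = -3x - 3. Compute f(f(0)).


f(0) = -3
f(-3) = 6

6


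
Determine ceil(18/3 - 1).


5


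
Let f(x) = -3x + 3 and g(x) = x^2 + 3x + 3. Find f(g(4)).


g(4) = 31
f(31) = -90

-90


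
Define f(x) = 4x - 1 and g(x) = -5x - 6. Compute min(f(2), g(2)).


f(2) = 7
g(2) = -16
min = -16

-16


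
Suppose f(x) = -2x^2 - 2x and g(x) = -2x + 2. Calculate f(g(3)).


g(3) = -4
f(-4) = (-2)*(-4)^2 - 2*(-4) = -24

-24


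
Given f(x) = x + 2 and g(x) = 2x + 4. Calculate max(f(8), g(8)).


f(8) = 10
g(8) = 20
max = 20

20


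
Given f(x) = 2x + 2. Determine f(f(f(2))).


f(2) = 6
f(6) = 14
f(14) = 30

30


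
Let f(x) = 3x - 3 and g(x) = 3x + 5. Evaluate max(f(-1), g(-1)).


f(-1) = -6
g(-1) = 2
max = 2

2


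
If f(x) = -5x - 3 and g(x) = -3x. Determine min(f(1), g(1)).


f(1) = -8
g(1) = -3
min = -8

-8


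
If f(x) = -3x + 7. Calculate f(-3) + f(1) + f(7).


f(-3) = 16
f(1) = 4
f(7) = -14
Sum = 6

6


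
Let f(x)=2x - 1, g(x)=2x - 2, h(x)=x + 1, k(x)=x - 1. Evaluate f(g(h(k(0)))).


k(0) = -1
h(-1) = 0
g(0) = -2
f(-2) = -5

-5


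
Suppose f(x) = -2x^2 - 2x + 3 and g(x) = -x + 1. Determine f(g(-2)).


g(-2) = 3
f(3) = (-2)*(3)^2 - 2*(3) + 3 = -21

-21


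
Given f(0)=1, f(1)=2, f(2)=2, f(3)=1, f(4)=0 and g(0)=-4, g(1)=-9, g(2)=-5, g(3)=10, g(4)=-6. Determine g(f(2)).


-5


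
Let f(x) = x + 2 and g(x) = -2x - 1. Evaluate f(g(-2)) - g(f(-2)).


f(g(-2)) = 5
g(f(-2)) = -1
Difference = 6

6


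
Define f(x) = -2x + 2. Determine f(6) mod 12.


f(6) = -10
-10 mod 12 = 2

2


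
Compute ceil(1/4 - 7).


-6


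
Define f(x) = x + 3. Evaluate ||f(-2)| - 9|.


f(-2) = 1
|1| = 1
|1 - 9| = 8

8


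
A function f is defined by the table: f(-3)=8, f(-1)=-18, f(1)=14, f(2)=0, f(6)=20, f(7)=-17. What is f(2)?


Reading from the table at x = 2

0


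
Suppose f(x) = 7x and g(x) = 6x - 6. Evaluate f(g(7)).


g(7) = 36
f(36) = 252

252


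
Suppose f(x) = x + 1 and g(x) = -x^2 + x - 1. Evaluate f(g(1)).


g(1) = -1
f(-1) = 0

0


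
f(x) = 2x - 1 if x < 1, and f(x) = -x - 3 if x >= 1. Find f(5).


5 satisfies x >= 1
f(5) = -8

-8


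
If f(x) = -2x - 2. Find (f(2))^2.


f(2) = -6
(-6)^2 = 36

36


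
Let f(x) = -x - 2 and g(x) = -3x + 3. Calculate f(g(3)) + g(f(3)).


f(g(3)) = 4
g(f(3)) = 18
Sum = 22

22


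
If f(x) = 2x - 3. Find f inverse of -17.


Solve 2x - 3 = -17
x = (-17 + 3) / 2 = -7

-7


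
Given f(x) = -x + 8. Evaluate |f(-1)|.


9


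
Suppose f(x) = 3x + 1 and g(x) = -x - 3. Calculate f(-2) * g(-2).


f(-2) = -5
g(-2) = -1
Product = 5

5


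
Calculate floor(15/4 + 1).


15/4 = 3.75
3.75 + 1 = 4.75
floor(4.75) = 4

4


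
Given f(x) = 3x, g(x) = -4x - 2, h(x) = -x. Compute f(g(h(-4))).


-54


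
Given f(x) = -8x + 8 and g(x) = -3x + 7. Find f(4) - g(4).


f(4) = -24
g(4) = -5
Difference = -19

-19


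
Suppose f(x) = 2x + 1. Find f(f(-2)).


f(-2) = -3
f(-3) = -5

-5


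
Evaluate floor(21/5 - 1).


21/5 = 4.2
4.2 - 1 = 3.2
floor(3.2) = 3

3


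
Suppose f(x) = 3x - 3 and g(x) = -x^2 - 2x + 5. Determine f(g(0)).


g(0) = 5
f(5) = 12

12


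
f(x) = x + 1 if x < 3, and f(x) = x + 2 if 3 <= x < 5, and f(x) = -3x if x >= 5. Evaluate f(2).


2 satisfies x < 3
f(2) = 3

3


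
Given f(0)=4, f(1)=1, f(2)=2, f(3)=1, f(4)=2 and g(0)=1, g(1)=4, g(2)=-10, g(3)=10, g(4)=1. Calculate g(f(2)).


f(2) = 2
g(2) = -10

-10


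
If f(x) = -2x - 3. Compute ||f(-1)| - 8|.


f(-1) = -1
|-1| = 1
|1 - 8| = 7

7


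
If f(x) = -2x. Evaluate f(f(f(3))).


f(3) = -6
f(-6) = 12
f(12) = -24

-24


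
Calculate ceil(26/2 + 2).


15


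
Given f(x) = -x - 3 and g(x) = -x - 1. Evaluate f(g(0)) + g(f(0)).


f(g(0)) = -2
g(f(0)) = 2
Sum = 0

0


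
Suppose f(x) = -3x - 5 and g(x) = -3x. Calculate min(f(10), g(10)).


f(10) = -35
g(10) = -30
min = -35

-35


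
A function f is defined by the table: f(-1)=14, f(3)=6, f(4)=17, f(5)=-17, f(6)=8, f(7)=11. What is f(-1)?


Reading from the table at x = -1

14


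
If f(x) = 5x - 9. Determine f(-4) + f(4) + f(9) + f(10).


f(-4) = -29
f(4) = 11
f(9) = 36
f(10) = 41
Sum = 59

59


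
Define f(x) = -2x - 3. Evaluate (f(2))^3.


f(2) = -7
(-7)^3 = -343

-343


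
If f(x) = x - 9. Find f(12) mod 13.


f(12) = 3
3 mod 13 = 3

3


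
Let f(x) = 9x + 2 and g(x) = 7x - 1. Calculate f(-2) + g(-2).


f(-2) = -16
g(-2) = -15
Sum = -31

-31


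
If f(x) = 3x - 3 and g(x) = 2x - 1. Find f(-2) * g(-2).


f(-2) = -9
g(-2) = -5
Product = 45

45


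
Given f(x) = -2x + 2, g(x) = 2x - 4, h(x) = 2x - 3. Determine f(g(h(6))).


h(6) = 9
g(9) = 14
f(14) = -26

-26


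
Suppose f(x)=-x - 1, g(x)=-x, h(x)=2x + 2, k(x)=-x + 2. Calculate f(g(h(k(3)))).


k(3) = -1
h(-1) = 0
g(0) = 0
f(0) = -1

-1


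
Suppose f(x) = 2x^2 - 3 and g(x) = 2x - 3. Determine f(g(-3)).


g(-3) = -9
f(-9) = 2*(-9)^2 - 3 = 159

159


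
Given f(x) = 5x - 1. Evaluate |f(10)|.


f(10) = 49
|49| = 49

49


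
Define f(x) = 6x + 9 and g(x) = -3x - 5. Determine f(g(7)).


g(7) = -26
f(-26) = -147

-147


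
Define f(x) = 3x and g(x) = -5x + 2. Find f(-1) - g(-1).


f(-1) = -3
g(-1) = 7
Difference = -10

-10


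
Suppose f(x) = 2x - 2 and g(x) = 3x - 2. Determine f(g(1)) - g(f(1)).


f(g(1)) = 0
g(f(1)) = -2
Difference = 2

2


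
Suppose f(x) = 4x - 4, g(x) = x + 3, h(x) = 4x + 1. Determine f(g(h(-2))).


h(-2) = -7
g(-7) = -4
f(-4) = -20

-20


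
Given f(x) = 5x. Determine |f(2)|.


f(2) = 10
|10| = 10

10


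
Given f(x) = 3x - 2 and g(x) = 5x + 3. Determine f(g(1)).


g(1) = 8
f(8) = 22

22


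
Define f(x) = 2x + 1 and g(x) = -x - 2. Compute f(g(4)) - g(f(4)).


f(g(4)) = -11
g(f(4)) = -11
Difference = 0

0


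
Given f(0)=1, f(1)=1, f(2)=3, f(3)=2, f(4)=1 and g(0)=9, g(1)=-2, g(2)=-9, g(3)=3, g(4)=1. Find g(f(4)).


f(4) = 1
g(1) = -2

-2


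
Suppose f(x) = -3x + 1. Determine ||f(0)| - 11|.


f(0) = 1
|1| = 1
|1 - 11| = 10

10


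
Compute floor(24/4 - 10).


-4


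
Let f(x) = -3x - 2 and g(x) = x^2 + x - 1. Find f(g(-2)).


-5


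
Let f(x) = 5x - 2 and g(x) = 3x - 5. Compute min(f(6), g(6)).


f(6) = 28
g(6) = 13
min = 13

13


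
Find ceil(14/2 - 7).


0


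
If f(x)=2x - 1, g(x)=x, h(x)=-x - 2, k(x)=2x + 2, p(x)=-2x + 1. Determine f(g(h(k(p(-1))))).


p(-1) = 3
k(3) = 8
h(8) = -10
g(-10) = -10
f(-10) = -21

-21


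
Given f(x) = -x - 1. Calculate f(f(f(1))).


f(1) = -2
f(-2) = 1
f(1) = -2

-2


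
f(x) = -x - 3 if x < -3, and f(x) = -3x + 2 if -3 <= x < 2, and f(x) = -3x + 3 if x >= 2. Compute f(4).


4 satisfies x >= 2
f(4) = -9

-9


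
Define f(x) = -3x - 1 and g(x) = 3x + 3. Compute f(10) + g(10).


2


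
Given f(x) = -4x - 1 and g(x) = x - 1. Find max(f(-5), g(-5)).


f(-5) = 19
g(-5) = -6
max = 19

19


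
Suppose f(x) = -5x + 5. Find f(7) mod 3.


f(7) = -30
-30 mod 3 = 0

0


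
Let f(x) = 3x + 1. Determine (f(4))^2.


169


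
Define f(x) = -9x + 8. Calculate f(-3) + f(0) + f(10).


f(-3) = 35
f(0) = 8
f(10) = -82
Sum = -39

-39


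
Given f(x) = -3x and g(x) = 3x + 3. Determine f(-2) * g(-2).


-18


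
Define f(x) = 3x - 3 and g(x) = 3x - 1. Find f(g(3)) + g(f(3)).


f(g(3)) = 21
g(f(3)) = 17
Sum = 38

38


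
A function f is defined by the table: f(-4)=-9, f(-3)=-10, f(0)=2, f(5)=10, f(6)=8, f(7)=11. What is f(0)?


2


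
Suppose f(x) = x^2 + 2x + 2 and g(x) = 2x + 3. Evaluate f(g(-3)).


g(-3) = -3
f(-3) = 1*(-3)^2 + 2*(-3) + 2 = 5

5


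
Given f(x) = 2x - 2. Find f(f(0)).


f(0) = -2
f(-2) = -6

-6


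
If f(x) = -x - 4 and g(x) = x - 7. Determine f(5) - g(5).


f(5) = -9
g(5) = -2
Difference = -7

-7


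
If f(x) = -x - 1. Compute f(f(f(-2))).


f(-2) = 1
f(1) = -2
f(-2) = 1

1


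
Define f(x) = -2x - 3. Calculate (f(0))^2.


f(0) = -3
(-3)^2 = 9

9


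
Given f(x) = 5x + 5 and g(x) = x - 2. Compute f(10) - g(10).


f(10) = 55
g(10) = 8
Difference = 47

47


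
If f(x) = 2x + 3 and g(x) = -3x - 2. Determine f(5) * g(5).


f(5) = 13
g(5) = -17
Product = -221

-221


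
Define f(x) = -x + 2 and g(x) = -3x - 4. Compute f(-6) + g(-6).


22


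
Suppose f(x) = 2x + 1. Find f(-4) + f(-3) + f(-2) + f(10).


f(-4) = -7
f(-3) = -5
f(-2) = -3
f(10) = 21
Sum = 6

6


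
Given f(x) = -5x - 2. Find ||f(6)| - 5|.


27


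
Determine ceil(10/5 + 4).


6


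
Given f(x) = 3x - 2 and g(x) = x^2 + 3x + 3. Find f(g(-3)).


g(-3) = 3
f(3) = 7

7


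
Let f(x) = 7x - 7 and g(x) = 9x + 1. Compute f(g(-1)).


g(-1) = -8
f(-8) = -63

-63


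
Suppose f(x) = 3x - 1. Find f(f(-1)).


f(-1) = -4
f(-4) = -13

-13


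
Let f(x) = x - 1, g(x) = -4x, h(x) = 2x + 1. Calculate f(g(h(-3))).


h(-3) = -5
g(-5) = 20
f(20) = 19

19


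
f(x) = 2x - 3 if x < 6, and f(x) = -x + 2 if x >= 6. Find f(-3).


-3 satisfies x < 6
f(-3) = -9

-9


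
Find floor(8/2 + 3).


8/2 = 4
4 + 3 = 7
floor(7) = 7

7


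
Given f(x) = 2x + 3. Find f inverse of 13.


Solve 2x + 3 = 13
x = (13 - 3) / 2 = 5

5


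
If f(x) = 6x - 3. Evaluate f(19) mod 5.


f(19) = 111
111 mod 5 = 1

1


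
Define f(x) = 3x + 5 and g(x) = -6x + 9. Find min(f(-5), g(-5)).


f(-5) = -10
g(-5) = 39
min = -10

-10


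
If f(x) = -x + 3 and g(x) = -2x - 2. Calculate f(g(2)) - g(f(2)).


f(g(2)) = 9
g(f(2)) = -4
Difference = 13

13


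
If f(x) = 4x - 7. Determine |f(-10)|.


47


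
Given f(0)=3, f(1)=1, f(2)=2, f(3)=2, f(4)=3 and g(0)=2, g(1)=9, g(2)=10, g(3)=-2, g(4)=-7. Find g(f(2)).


f(2) = 2
g(2) = 10

10


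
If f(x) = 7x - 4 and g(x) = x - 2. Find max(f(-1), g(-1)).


f(-1) = -11
g(-1) = -3
max = -3

-3


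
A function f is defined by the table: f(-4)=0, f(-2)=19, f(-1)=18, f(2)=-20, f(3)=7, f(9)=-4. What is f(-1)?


Reading from the table at x = -1

18


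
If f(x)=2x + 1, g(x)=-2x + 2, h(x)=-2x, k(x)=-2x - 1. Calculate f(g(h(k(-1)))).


k(-1) = 1
h(1) = -2
g(-2) = 6
f(6) = 13

13


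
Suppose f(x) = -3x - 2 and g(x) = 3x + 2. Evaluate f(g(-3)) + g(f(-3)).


f(g(-3)) = 19
g(f(-3)) = 23
Sum = 42

42


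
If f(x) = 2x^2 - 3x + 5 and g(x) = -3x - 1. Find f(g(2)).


124


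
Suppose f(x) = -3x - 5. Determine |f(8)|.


f(8) = -29
|-29| = 29

29


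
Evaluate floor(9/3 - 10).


9/3 = 3
3 - 10 = -7
floor(-7) = -7

-7


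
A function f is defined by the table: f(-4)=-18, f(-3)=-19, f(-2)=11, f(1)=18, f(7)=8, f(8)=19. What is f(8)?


Reading from the table at x = 8

19


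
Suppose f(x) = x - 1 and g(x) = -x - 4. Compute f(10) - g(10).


f(10) = 9
g(10) = -14
Difference = 23

23


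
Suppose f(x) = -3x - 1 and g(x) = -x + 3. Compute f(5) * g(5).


f(5) = -16
g(5) = -2
Product = 32

32


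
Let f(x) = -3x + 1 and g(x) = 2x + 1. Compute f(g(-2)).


10


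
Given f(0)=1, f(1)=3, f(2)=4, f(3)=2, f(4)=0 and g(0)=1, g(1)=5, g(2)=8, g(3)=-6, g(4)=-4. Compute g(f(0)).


5


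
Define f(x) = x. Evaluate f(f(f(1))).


f(1) = 1
f(1) = 1
f(1) = 1

1


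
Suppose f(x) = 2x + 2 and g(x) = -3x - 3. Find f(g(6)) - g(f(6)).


f(g(6)) = -40
g(f(6)) = -45
Difference = 5

5


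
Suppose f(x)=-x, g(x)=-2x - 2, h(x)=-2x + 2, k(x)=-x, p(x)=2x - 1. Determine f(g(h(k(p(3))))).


p(3) = 5
k(5) = -5
h(-5) = 12
g(12) = -26
f(-26) = 26

26


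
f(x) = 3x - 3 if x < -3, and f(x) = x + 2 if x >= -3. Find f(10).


12


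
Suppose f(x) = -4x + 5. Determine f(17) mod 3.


f(17) = -63
-63 mod 3 = 0

0


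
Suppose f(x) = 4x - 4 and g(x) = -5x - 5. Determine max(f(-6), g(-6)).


f(-6) = -28
g(-6) = 25
max = 25

25


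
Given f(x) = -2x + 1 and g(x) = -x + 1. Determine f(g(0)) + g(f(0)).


f(g(0)) = -1
g(f(0)) = 0
Sum = -1

-1


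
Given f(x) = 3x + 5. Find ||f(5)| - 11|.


f(5) = 20
|20| = 20
|20 - 11| = 9

9


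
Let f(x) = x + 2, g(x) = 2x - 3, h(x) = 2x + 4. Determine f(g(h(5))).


h(5) = 14
g(14) = 25
f(25) = 27

27


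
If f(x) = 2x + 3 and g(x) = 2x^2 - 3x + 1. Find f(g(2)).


g(2) = 3
f(3) = 9

9


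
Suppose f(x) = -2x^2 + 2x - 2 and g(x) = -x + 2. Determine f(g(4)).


g(4) = -2
f(-2) = (-2)*(-2)^2 + 2*(-2) - 2 = -14

-14


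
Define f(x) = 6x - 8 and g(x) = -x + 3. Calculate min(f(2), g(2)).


f(2) = 4
g(2) = 1
min = 1

1


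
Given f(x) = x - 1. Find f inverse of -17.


Solve x - 1 = -17
x = (-17 + 1) / 1 = -16

-16


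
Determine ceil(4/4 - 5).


4/4 = 1
1 - 5 = -4
ceil(-4) = -4

-4


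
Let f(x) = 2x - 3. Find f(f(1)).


f(1) = -1
f(-1) = -5

-5


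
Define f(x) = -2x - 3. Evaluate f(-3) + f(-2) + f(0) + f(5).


f(-3) = 3
f(-2) = 1
f(0) = -3
f(5) = -13
Sum = -12

-12


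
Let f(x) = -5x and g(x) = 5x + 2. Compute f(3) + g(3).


f(3) = -15
g(3) = 17
Sum = 2

2


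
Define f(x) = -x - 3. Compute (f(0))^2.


f(0) = -3
(-3)^2 = 9

9


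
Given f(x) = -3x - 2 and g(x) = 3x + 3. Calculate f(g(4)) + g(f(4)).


f(g(4)) = -47
g(f(4)) = -39
Sum = -86

-86


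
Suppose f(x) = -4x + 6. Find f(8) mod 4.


f(8) = -26
-26 mod 4 = 2

2


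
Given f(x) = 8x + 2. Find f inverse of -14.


Solve 8x + 2 = -14
x = (-14 - 2) / 8 = -2

-2


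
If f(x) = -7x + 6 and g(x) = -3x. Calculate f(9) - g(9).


f(9) = -57
g(9) = -27
Difference = -30

-30


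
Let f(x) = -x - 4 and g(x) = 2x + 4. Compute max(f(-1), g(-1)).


f(-1) = -3
g(-1) = 2
max = 2

2


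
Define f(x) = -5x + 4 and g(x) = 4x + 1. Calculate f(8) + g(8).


f(8) = -36
g(8) = 33
Sum = -3

-3


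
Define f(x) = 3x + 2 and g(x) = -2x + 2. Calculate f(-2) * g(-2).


f(-2) = -4
g(-2) = 6
Product = -24

-24


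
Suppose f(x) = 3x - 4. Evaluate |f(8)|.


f(8) = 20
|20| = 20

20


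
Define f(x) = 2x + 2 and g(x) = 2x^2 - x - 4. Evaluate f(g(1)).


g(1) = -3
f(-3) = -4

-4


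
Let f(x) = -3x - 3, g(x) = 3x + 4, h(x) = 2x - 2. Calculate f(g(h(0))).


h(0) = -2
g(-2) = -2
f(-2) = 3

3


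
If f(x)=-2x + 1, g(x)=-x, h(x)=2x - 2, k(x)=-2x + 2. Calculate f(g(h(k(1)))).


-3


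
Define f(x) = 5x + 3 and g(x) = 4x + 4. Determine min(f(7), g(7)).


f(7) = 38
g(7) = 32
min = 32

32


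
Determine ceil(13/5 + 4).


7


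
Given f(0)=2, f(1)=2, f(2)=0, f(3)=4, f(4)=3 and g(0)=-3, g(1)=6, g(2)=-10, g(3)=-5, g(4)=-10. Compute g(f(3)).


f(3) = 4
g(4) = -10

-10


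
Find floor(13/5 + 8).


13/5 = 2.6
2.6 + 8 = 10.6
floor(10.6) = 10

10


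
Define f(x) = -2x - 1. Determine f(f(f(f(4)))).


f(4) = -9
f(-9) = 17
f(17) = -35
f(-35) = 69

69


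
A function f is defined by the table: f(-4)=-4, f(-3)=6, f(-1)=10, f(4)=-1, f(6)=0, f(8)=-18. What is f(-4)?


Reading from the table at x = -4

-4


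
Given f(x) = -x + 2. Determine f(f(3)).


f(3) = -1
f(-1) = 3

3


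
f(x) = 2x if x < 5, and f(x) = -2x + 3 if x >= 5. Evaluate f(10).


10 satisfies x >= 5
f(10) = -17

-17


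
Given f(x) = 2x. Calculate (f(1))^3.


f(1) = 2
(2)^3 = 8

8


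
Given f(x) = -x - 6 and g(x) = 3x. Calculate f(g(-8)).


g(-8) = -24
f(-24) = 18

18


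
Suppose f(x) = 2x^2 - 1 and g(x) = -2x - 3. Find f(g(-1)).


1
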